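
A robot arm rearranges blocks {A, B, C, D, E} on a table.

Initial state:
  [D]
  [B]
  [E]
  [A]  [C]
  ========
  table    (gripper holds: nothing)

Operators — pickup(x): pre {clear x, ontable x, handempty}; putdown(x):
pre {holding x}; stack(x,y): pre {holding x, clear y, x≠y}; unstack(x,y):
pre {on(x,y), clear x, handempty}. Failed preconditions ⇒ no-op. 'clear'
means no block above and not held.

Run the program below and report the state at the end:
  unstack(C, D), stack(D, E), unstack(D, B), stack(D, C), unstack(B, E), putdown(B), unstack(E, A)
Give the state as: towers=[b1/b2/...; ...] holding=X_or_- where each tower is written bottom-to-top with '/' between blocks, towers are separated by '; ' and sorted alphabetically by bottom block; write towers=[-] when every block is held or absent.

step 1 (unstack(C, D)) [no-op]: towers=[A/E/B/D; C] holding=-
step 2 (stack(D, E)) [no-op]: towers=[A/E/B/D; C] holding=-
step 3 (unstack(D, B)): towers=[A/E/B; C] holding=D
step 4 (stack(D, C)): towers=[A/E/B; C/D] holding=-
step 5 (unstack(B, E)): towers=[A/E; C/D] holding=B
step 6 (putdown(B)): towers=[A/E; B; C/D] holding=-
step 7 (unstack(E, A)): towers=[A; B; C/D] holding=E

towers=[A; B; C/D] holding=E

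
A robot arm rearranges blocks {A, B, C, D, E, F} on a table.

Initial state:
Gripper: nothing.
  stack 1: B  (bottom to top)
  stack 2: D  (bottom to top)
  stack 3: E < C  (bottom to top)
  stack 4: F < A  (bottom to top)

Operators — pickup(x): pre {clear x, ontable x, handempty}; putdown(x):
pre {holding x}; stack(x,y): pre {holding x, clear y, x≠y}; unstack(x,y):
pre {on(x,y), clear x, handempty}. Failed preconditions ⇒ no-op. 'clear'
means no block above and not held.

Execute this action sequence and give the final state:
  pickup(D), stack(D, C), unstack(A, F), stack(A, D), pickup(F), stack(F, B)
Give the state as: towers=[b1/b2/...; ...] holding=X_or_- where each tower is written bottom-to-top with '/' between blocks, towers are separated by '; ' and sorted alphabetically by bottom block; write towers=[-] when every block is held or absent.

towers=[B/F; E/C/D/A] holding=-

step 1 (pickup(D)): towers=[B; E/C; F/A] holding=D
step 2 (stack(D, C)): towers=[B; E/C/D; F/A] holding=-
step 3 (unstack(A, F)): towers=[B; E/C/D; F] holding=A
step 4 (stack(A, D)): towers=[B; E/C/D/A; F] holding=-
step 5 (pickup(F)): towers=[B; E/C/D/A] holding=F
step 6 (stack(F, B)): towers=[B/F; E/C/D/A] holding=-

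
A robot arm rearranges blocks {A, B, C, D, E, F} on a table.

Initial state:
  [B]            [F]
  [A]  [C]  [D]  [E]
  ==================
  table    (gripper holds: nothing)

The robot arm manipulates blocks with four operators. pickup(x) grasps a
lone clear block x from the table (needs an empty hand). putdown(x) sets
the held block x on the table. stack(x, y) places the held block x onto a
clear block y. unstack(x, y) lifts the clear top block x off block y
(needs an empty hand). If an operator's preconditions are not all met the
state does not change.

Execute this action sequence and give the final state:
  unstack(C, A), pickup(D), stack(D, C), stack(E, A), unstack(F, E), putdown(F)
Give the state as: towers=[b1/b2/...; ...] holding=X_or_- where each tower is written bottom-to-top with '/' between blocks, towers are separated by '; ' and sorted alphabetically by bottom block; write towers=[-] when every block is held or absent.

step 1 (unstack(C, A)) [no-op]: towers=[A/B; C; D; E/F] holding=-
step 2 (pickup(D)): towers=[A/B; C; E/F] holding=D
step 3 (stack(D, C)): towers=[A/B; C/D; E/F] holding=-
step 4 (stack(E, A)) [no-op]: towers=[A/B; C/D; E/F] holding=-
step 5 (unstack(F, E)): towers=[A/B; C/D; E] holding=F
step 6 (putdown(F)): towers=[A/B; C/D; E; F] holding=-

towers=[A/B; C/D; E; F] holding=-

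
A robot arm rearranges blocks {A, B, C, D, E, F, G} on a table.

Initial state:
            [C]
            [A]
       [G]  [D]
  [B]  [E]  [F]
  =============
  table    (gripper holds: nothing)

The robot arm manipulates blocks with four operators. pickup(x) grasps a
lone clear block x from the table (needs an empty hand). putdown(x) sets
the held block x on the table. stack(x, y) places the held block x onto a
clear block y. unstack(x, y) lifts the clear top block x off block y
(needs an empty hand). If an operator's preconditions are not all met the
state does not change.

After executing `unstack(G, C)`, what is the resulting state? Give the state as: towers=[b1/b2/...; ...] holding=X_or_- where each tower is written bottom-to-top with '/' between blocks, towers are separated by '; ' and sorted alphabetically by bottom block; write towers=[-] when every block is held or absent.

towers=[B; E/G; F/D/A/C] holding=-

before: towers=[B; E/G; F/D/A/C] holding=-
pre[unstack(G, C)]: on(G,C) no, clear(G) yes, handempty yes
on(G,C) unmet → unstack(G, C) is a no-op
after:  towers=[B; E/G; F/D/A/C] holding=-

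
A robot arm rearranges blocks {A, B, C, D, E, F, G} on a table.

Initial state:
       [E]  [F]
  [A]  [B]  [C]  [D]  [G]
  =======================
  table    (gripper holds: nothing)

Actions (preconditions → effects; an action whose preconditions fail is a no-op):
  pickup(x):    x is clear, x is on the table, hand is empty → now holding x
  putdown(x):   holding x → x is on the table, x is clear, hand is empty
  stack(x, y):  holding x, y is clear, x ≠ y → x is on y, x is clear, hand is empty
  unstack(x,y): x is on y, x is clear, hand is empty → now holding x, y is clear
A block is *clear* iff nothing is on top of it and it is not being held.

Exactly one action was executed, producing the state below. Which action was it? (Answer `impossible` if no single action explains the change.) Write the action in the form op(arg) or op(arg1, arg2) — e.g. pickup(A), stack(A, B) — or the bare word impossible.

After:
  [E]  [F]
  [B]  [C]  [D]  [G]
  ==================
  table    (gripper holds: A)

target: towers=[B/E; C/F; D; G] holding=A
     unstack(F, C) → towers=[A; B/E; C; D; G] holding=F
         pickup(G) → towers=[A; B/E; C/F; D] holding=G
         pickup(D) → towers=[A; B/E; C/F; G] holding=D
         pickup(A) → towers=[B/E; C/F; D; G] holding=A  ← match
     unstack(E, B) → towers=[A; B; C/F; D; G] holding=E

pickup(A)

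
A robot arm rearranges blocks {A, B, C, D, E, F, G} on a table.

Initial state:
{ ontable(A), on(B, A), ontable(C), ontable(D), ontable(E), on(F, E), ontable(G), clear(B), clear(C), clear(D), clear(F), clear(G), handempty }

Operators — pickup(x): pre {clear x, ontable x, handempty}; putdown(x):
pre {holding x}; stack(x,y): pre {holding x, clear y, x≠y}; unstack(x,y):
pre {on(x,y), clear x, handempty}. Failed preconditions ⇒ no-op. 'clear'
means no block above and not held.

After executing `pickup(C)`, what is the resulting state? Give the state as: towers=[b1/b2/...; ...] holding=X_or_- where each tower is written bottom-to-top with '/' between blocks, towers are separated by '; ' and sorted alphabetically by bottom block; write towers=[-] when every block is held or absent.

before: towers=[A/B; C; D; E/F; G] holding=-
pre[pickup(C)]: clear(C) yes, ontable(C) yes, handempty yes
all met → apply pickup(C)
after:  towers=[A/B; D; E/F; G] holding=C

towers=[A/B; D; E/F; G] holding=C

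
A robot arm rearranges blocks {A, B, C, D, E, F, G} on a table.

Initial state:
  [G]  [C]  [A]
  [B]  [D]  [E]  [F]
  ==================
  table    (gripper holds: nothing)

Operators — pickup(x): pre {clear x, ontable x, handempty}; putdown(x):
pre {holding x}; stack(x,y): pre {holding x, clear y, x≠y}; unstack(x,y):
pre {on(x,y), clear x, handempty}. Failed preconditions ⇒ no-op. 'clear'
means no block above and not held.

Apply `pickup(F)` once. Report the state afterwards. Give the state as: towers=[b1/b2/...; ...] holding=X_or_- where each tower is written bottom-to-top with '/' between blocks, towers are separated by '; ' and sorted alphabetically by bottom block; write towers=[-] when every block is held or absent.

towers=[B/G; D/C; E/A] holding=F

before: towers=[B/G; D/C; E/A; F] holding=-
pre[pickup(F)]: clear(F) ok, ontable(F) ok, handempty ok
all met → apply pickup(F)
after:  towers=[B/G; D/C; E/A] holding=F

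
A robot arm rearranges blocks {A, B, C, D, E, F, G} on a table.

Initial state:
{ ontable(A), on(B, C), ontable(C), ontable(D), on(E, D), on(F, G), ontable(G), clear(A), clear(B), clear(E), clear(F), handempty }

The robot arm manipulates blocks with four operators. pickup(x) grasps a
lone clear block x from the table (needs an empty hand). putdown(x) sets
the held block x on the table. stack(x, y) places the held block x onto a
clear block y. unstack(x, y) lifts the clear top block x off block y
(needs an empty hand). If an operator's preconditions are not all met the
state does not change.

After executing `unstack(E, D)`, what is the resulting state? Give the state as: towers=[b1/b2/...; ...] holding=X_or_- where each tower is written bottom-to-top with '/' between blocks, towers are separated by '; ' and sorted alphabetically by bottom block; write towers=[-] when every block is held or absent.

towers=[A; C/B; D; G/F] holding=E

before: towers=[A; C/B; D/E; G/F] holding=-
pre[unstack(E, D)]: on(E,D) yes, clear(E) yes, handempty yes
all met → apply unstack(E, D)
after:  towers=[A; C/B; D; G/F] holding=E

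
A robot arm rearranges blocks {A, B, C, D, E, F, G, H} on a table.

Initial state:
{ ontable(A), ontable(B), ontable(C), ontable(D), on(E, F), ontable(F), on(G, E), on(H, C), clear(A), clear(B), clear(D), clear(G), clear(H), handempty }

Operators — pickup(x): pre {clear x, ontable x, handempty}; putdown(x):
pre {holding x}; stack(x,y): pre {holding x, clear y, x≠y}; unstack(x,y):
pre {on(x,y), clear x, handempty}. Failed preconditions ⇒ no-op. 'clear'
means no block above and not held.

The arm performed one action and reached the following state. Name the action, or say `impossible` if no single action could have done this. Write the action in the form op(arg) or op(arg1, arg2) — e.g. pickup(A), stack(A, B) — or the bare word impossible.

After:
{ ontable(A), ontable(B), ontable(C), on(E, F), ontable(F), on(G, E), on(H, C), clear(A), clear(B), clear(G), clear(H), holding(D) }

pickup(D)

target: towers=[A; B; C/H; F/E/G] holding=D
     unstack(G, E) → towers=[A; B; C/H; D; F/E] holding=G
         pickup(A) → towers=[B; C/H; D; F/E/G] holding=A
     unstack(H, C) → towers=[A; B; C; D; F/E/G] holding=H
         pickup(B) → towers=[A; C/H; D; F/E/G] holding=B
         pickup(D) → towers=[A; B; C/H; F/E/G] holding=D  ← match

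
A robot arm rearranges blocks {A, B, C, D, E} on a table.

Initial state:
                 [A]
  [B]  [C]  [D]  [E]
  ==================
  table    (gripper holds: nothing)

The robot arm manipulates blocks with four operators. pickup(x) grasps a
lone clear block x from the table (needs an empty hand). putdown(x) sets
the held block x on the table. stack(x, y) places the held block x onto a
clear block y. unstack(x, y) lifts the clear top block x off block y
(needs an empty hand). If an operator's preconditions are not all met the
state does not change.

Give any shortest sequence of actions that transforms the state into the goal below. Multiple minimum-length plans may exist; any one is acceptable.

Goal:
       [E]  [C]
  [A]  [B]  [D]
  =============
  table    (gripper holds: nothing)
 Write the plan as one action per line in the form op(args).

unstack(A, E)
putdown(A)
pickup(E)
stack(E, B)
pickup(C)
stack(C, D)

step 1 (unstack(A, E)): towers=[B; C; D; E] holding=A
step 2 (putdown(A)): towers=[A; B; C; D; E] holding=-
step 3 (pickup(E)): towers=[A; B; C; D] holding=E
step 4 (stack(E, B)): towers=[A; B/E; C; D] holding=-
step 5 (pickup(C)): towers=[A; B/E; D] holding=C
step 6 (stack(C, D)): towers=[A; B/E; D/C] holding=-
goal check: towers=[A; B/E; D/C] holding=- — reached (length 6, optimal by BFS)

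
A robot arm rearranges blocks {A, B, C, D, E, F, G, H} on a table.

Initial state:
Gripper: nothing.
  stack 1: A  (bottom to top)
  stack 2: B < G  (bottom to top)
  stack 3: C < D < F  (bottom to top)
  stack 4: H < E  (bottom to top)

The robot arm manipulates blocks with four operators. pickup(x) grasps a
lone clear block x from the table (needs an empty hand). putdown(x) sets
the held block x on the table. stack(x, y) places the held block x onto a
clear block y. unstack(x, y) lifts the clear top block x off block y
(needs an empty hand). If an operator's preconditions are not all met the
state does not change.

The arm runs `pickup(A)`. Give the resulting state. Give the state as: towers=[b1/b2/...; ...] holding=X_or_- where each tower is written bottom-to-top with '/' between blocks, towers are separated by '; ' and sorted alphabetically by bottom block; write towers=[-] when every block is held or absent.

before: towers=[A; B/G; C/D/F; H/E] holding=-
pre[pickup(A)]: clear(A) ok, ontable(A) ok, handempty ok
all met → apply pickup(A)
after:  towers=[B/G; C/D/F; H/E] holding=A

towers=[B/G; C/D/F; H/E] holding=A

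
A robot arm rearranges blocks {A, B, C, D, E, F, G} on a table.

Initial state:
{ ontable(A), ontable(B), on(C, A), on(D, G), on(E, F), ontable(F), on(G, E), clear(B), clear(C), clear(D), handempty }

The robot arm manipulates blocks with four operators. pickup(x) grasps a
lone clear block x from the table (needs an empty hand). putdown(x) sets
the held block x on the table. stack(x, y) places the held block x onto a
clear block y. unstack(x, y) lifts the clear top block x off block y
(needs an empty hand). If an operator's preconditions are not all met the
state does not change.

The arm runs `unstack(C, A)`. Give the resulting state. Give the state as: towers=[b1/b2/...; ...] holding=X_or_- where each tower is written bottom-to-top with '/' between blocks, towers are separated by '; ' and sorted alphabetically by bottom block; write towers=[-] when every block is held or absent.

towers=[A; B; F/E/G/D] holding=C

before: towers=[A/C; B; F/E/G/D] holding=-
pre[unstack(C, A)]: on(C,A) ✓, clear(C) ✓, handempty ✓
all met → apply unstack(C, A)
after:  towers=[A; B; F/E/G/D] holding=C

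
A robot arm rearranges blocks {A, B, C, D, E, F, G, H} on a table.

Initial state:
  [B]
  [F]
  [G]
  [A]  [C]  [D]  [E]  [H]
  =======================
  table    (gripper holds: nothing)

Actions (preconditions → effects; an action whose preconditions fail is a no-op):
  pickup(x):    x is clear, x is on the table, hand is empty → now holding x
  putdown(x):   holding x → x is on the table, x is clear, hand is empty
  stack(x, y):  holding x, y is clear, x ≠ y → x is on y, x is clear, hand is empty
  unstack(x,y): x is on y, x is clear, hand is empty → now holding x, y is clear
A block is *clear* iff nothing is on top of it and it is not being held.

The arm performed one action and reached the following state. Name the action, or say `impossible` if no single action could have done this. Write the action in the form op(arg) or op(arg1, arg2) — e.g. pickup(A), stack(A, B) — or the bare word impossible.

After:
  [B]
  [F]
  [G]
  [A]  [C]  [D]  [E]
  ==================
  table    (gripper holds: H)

target: towers=[A/G/F/B; C; D; E] holding=H
         pickup(E) → towers=[A/G/F/B; C; D; H] holding=E
         pickup(H) → towers=[A/G/F/B; C; D; E] holding=H  ← match
     unstack(B, F) → towers=[A/G/F; C; D; E; H] holding=B
         pickup(D) → towers=[A/G/F/B; C; E; H] holding=D
         pickup(C) → towers=[A/G/F/B; D; E; H] holding=C

pickup(H)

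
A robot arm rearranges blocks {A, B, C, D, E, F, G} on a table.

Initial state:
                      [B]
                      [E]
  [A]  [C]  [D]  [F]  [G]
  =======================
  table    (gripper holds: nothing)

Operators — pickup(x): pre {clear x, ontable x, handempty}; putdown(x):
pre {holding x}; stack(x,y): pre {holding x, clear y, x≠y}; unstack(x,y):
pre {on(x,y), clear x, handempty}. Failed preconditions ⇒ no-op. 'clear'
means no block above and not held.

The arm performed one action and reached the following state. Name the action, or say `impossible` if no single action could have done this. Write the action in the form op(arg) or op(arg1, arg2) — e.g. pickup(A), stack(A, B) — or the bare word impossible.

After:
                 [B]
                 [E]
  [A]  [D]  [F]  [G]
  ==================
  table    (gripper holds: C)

pickup(C)

target: towers=[A; D; F; G/E/B] holding=C
     unstack(B, E) → towers=[A; C; D; F; G/E] holding=B
         pickup(F) → towers=[A; C; D; G/E/B] holding=F
         pickup(D) → towers=[A; C; F; G/E/B] holding=D
         pickup(A) → towers=[C; D; F; G/E/B] holding=A
         pickup(C) → towers=[A; D; F; G/E/B] holding=C  ← match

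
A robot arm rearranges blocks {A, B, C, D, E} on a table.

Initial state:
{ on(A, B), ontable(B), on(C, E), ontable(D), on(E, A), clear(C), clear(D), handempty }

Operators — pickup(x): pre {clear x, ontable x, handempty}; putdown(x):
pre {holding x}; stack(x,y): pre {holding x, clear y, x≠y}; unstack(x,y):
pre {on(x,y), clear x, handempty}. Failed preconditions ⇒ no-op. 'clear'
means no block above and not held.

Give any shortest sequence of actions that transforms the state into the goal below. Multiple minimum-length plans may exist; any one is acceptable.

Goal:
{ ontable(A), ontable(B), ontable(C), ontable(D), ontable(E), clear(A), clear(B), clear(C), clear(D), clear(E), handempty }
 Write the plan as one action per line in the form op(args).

unstack(C, E)
putdown(C)
unstack(E, A)
putdown(E)
unstack(A, B)
putdown(A)

step 1 (unstack(C, E)): towers=[B/A/E; D] holding=C
step 2 (putdown(C)): towers=[B/A/E; C; D] holding=-
step 3 (unstack(E, A)): towers=[B/A; C; D] holding=E
step 4 (putdown(E)): towers=[B/A; C; D; E] holding=-
step 5 (unstack(A, B)): towers=[B; C; D; E] holding=A
step 6 (putdown(A)): towers=[A; B; C; D; E] holding=-
goal check: towers=[A; B; C; D; E] holding=- — reached (length 6, optimal by BFS)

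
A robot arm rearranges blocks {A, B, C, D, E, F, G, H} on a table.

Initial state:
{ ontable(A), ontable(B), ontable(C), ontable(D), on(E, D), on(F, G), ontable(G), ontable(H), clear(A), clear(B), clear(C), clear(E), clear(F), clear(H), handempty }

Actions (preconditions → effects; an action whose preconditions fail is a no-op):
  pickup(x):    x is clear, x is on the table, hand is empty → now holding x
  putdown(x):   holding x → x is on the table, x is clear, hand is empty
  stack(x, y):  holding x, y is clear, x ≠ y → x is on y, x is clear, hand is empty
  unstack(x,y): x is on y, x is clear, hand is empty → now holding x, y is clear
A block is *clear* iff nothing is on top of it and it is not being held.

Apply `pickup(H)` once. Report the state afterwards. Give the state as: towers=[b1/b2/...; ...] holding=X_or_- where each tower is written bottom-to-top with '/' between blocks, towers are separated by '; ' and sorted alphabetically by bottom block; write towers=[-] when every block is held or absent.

towers=[A; B; C; D/E; G/F] holding=H

before: towers=[A; B; C; D/E; G/F; H] holding=-
pre[pickup(H)]: clear(H) ✓, ontable(H) ✓, handempty ✓
all met → apply pickup(H)
after:  towers=[A; B; C; D/E; G/F] holding=H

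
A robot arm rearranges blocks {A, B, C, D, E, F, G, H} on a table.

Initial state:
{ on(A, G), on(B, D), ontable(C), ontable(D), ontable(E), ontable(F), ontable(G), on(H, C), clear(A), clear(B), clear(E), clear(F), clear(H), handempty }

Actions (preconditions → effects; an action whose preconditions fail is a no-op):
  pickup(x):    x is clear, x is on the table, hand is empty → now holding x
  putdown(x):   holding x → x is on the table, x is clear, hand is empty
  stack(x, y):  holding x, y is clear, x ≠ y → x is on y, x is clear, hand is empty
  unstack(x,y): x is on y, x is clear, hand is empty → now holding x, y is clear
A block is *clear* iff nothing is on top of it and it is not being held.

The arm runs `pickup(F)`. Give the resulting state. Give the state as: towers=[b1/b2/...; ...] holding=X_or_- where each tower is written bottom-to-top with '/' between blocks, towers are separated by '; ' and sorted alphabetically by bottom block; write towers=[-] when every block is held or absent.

towers=[C/H; D/B; E; G/A] holding=F

before: towers=[C/H; D/B; E; F; G/A] holding=-
pre[pickup(F)]: clear(F) ok, ontable(F) ok, handempty ok
all met → apply pickup(F)
after:  towers=[C/H; D/B; E; G/A] holding=F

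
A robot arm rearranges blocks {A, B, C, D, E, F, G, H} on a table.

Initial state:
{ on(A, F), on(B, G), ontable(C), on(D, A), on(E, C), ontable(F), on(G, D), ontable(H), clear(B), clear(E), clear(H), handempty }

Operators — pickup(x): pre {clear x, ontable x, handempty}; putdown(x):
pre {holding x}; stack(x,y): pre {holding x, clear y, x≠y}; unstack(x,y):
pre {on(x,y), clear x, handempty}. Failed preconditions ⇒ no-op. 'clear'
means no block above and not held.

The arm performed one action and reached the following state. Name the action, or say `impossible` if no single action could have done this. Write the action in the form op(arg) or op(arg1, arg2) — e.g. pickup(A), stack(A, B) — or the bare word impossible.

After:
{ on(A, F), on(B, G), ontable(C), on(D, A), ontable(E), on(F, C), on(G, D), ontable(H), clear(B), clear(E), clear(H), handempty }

target: towers=[C/F/A/D/G/B; E; H] holding=-
     unstack(E, C) → towers=[C; F/A/D/G/B; H] holding=E
         pickup(H) → towers=[C/E; F/A/D/G/B] holding=H
     unstack(B, G) → towers=[C/E; F/A/D/G; H] holding=B
none of the 3 applicable actions match → impossible

impossible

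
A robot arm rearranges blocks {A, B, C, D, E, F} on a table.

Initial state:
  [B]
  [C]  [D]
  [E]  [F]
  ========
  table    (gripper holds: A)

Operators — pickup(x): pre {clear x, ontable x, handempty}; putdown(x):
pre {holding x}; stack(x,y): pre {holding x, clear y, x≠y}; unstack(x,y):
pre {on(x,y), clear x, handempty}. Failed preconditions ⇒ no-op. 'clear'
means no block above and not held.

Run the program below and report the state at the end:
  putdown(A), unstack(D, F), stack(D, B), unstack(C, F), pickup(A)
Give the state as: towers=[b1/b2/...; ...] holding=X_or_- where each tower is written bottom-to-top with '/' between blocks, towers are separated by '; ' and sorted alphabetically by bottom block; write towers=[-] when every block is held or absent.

towers=[E/C/B/D; F] holding=A

step 1 (putdown(A)): towers=[A; E/C/B; F/D] holding=-
step 2 (unstack(D, F)): towers=[A; E/C/B; F] holding=D
step 3 (stack(D, B)): towers=[A; E/C/B/D; F] holding=-
step 4 (unstack(C, F)) [no-op]: towers=[A; E/C/B/D; F] holding=-
step 5 (pickup(A)): towers=[E/C/B/D; F] holding=A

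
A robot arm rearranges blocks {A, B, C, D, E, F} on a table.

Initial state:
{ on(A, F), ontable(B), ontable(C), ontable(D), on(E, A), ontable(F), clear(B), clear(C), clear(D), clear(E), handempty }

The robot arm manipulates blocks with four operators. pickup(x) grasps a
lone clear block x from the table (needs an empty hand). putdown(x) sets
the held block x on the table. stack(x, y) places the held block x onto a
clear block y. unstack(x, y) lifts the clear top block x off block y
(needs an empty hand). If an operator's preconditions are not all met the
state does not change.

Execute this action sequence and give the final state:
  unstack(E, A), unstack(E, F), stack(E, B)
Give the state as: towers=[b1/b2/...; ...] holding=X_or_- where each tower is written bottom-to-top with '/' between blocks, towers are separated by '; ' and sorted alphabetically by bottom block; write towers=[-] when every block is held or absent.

step 1 (unstack(E, A)): towers=[B; C; D; F/A] holding=E
step 2 (unstack(E, F)) [no-op]: towers=[B; C; D; F/A] holding=E
step 3 (stack(E, B)): towers=[B/E; C; D; F/A] holding=-

towers=[B/E; C; D; F/A] holding=-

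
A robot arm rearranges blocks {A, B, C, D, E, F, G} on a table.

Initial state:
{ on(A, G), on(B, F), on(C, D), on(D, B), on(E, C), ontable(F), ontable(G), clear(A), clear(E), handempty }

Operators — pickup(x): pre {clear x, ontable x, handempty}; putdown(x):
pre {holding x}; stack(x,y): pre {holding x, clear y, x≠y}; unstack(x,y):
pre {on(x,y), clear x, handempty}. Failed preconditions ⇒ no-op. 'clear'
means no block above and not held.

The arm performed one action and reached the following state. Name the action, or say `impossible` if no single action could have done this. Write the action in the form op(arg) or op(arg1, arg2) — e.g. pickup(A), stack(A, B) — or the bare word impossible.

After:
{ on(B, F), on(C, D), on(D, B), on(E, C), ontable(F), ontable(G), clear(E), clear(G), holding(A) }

unstack(A, G)

target: towers=[F/B/D/C/E; G] holding=A
     unstack(A, G) → towers=[F/B/D/C/E; G] holding=A  ← match
     unstack(E, C) → towers=[F/B/D/C; G/A] holding=E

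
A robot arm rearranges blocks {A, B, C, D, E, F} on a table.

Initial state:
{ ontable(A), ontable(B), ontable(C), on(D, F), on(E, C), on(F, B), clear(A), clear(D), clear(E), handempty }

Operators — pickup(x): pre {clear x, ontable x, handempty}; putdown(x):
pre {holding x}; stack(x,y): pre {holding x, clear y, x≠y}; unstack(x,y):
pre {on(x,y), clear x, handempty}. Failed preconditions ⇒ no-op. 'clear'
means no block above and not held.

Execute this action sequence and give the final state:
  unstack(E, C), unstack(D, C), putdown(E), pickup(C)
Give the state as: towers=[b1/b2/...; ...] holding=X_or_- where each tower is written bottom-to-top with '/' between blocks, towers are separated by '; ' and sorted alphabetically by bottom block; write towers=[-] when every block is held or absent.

step 1 (unstack(E, C)): towers=[A; B/F/D; C] holding=E
step 2 (unstack(D, C)) [no-op]: towers=[A; B/F/D; C] holding=E
step 3 (putdown(E)): towers=[A; B/F/D; C; E] holding=-
step 4 (pickup(C)): towers=[A; B/F/D; E] holding=C

towers=[A; B/F/D; E] holding=C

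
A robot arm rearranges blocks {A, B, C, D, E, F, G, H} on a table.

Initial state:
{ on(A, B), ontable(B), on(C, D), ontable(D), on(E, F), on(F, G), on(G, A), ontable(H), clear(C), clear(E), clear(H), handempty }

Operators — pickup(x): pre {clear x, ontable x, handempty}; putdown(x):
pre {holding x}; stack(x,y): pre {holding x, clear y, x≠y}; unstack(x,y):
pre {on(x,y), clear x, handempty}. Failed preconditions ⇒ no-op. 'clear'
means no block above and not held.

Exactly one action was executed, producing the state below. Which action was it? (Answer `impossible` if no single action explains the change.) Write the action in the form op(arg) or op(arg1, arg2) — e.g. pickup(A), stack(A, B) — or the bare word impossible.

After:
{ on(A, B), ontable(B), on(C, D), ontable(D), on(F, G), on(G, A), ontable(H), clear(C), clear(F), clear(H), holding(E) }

target: towers=[B/A/G/F; D/C; H] holding=E
     unstack(E, F) → towers=[B/A/G/F; D/C; H] holding=E  ← match
         pickup(H) → towers=[B/A/G/F/E; D/C] holding=H
     unstack(C, D) → towers=[B/A/G/F/E; D; H] holding=C

unstack(E, F)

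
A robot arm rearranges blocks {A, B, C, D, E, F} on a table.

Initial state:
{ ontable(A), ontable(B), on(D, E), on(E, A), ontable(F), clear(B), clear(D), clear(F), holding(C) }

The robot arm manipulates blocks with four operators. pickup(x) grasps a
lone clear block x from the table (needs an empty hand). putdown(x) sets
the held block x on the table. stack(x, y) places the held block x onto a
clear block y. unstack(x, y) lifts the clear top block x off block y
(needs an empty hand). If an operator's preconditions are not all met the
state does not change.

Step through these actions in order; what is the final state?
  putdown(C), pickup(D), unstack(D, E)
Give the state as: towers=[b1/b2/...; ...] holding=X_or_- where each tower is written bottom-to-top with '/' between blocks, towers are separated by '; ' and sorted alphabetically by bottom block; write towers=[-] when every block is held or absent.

step 1 (putdown(C)): towers=[A/E/D; B; C; F] holding=-
step 2 (pickup(D)) [no-op]: towers=[A/E/D; B; C; F] holding=-
step 3 (unstack(D, E)): towers=[A/E; B; C; F] holding=D

towers=[A/E; B; C; F] holding=D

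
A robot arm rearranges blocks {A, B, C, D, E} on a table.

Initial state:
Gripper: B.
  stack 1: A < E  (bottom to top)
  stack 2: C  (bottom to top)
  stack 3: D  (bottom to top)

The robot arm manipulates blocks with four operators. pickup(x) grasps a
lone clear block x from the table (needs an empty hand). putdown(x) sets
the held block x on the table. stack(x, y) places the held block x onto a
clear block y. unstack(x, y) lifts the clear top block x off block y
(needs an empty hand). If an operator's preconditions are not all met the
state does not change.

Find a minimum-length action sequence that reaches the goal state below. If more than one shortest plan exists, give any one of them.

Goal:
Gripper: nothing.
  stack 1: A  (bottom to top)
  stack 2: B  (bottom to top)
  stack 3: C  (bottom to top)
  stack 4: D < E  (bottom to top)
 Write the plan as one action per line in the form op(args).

putdown(B)
unstack(E, A)
stack(E, D)

step 1 (putdown(B)): towers=[A/E; B; C; D] holding=-
step 2 (unstack(E, A)): towers=[A; B; C; D] holding=E
step 3 (stack(E, D)): towers=[A; B; C; D/E] holding=-
goal check: towers=[A; B; C; D/E] holding=- — reached (length 3, optimal by BFS)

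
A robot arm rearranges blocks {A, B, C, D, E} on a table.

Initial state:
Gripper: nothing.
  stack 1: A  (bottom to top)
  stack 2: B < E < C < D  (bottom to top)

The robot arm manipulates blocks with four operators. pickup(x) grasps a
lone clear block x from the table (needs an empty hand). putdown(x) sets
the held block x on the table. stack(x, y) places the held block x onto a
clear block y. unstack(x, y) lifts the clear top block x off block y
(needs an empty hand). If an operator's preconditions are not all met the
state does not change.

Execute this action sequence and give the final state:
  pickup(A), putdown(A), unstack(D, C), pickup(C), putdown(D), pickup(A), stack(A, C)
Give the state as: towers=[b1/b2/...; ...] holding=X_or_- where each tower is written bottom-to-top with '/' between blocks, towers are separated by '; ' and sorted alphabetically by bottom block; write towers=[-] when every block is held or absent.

towers=[B/E/C/A; D] holding=-

step 1 (pickup(A)): towers=[B/E/C/D] holding=A
step 2 (putdown(A)): towers=[A; B/E/C/D] holding=-
step 3 (unstack(D, C)): towers=[A; B/E/C] holding=D
step 4 (pickup(C)) [no-op]: towers=[A; B/E/C] holding=D
step 5 (putdown(D)): towers=[A; B/E/C; D] holding=-
step 6 (pickup(A)): towers=[B/E/C; D] holding=A
step 7 (stack(A, C)): towers=[B/E/C/A; D] holding=-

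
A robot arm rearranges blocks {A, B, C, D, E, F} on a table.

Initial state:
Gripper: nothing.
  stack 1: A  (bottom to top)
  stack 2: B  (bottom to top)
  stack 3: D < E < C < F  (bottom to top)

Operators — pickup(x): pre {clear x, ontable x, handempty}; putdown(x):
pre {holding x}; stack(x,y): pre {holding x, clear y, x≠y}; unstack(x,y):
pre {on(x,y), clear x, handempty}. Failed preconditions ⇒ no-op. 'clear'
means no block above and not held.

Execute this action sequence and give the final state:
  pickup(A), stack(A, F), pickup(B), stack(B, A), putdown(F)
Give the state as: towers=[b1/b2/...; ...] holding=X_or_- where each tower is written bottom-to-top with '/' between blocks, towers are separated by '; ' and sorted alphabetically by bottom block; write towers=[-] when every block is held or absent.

towers=[D/E/C/F/A/B] holding=-

step 1 (pickup(A)): towers=[B; D/E/C/F] holding=A
step 2 (stack(A, F)): towers=[B; D/E/C/F/A] holding=-
step 3 (pickup(B)): towers=[D/E/C/F/A] holding=B
step 4 (stack(B, A)): towers=[D/E/C/F/A/B] holding=-
step 5 (putdown(F)) [no-op]: towers=[D/E/C/F/A/B] holding=-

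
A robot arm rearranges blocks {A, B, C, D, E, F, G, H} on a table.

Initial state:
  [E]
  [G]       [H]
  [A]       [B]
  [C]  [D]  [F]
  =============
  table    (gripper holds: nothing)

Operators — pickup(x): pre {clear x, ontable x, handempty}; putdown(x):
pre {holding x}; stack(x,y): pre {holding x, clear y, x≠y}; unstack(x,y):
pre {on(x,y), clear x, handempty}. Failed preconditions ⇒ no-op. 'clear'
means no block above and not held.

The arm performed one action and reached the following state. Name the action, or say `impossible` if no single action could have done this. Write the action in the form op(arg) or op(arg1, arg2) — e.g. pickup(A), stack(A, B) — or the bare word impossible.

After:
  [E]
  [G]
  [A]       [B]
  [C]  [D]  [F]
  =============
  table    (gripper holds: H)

target: towers=[C/A/G/E; D; F/B] holding=H
     unstack(E, G) → towers=[C/A/G; D; F/B/H] holding=E
     unstack(H, B) → towers=[C/A/G/E; D; F/B] holding=H  ← match
         pickup(D) → towers=[C/A/G/E; F/B/H] holding=D

unstack(H, B)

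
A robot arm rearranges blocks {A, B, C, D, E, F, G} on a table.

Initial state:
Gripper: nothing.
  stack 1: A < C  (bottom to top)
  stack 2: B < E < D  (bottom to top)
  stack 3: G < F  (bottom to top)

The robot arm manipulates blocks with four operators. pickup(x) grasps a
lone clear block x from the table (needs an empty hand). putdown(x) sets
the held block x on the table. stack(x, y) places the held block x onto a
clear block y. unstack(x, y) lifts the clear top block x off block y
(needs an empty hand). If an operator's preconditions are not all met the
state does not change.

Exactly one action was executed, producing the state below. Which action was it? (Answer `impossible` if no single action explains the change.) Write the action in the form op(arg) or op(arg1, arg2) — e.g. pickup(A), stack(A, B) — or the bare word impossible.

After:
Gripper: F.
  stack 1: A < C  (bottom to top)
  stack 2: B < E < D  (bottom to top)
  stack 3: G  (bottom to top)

unstack(F, G)

target: towers=[A/C; B/E/D; G] holding=F
     unstack(F, G) → towers=[A/C; B/E/D; G] holding=F  ← match
     unstack(D, E) → towers=[A/C; B/E; G/F] holding=D
     unstack(C, A) → towers=[A; B/E/D; G/F] holding=C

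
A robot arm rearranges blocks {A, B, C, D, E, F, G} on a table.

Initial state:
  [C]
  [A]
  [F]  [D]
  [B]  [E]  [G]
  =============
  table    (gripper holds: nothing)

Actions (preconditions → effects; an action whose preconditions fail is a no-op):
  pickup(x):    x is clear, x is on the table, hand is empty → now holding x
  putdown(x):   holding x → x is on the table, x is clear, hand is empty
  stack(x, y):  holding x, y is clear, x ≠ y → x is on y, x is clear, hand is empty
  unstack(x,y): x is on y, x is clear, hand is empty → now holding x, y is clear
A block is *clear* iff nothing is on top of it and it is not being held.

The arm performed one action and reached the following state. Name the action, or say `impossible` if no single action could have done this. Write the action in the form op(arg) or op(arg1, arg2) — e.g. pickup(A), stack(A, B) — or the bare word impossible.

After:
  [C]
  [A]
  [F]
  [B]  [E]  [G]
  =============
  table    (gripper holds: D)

unstack(D, E)

target: towers=[B/F/A/C; E; G] holding=D
         pickup(G) → towers=[B/F/A/C; E/D] holding=G
     unstack(D, E) → towers=[B/F/A/C; E; G] holding=D  ← match
     unstack(C, A) → towers=[B/F/A; E/D; G] holding=C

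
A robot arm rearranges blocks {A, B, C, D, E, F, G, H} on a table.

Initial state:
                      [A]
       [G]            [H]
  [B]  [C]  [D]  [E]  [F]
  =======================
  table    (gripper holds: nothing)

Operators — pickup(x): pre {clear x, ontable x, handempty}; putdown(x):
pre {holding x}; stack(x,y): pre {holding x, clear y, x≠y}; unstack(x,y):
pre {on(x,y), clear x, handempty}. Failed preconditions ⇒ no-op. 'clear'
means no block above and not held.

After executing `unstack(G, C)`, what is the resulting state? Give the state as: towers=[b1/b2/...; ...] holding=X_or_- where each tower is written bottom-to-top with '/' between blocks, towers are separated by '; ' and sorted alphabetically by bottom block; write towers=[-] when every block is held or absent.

before: towers=[B; C/G; D; E; F/H/A] holding=-
pre[unstack(G, C)]: on(G,C) yes, clear(G) yes, handempty yes
all met → apply unstack(G, C)
after:  towers=[B; C; D; E; F/H/A] holding=G

towers=[B; C; D; E; F/H/A] holding=G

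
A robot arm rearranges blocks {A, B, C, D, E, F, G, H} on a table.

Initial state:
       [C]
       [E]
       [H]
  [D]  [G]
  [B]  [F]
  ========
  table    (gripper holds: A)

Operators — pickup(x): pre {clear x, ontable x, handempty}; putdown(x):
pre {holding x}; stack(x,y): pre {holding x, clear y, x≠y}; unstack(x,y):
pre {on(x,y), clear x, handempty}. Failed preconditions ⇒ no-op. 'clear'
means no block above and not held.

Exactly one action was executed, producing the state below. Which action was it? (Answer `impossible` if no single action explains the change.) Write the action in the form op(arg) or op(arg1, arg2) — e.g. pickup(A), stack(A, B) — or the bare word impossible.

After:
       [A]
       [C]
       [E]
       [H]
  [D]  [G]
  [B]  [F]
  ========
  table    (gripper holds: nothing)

target: towers=[B/D; F/G/H/E/C/A] holding=-
        putdown(A) → towers=[A; B/D; F/G/H/E/C] holding=-
       stack(A, D) → towers=[B/D/A; F/G/H/E/C] holding=-
       stack(A, C) → towers=[B/D; F/G/H/E/C/A] holding=-  ← match

stack(A, C)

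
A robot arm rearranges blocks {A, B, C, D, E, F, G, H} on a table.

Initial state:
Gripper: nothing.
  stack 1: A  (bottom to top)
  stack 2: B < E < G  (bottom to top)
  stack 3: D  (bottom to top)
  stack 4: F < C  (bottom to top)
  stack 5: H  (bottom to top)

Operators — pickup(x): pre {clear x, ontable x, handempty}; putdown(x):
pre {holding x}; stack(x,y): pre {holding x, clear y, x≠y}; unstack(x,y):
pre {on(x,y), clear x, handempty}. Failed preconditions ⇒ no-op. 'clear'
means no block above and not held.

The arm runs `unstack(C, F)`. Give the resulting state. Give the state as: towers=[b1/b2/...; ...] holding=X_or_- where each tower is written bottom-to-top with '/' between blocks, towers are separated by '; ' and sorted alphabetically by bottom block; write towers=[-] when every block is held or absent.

towers=[A; B/E/G; D; F; H] holding=C

before: towers=[A; B/E/G; D; F/C; H] holding=-
pre[unstack(C, F)]: on(C,F) ok, clear(C) ok, handempty ok
all met → apply unstack(C, F)
after:  towers=[A; B/E/G; D; F; H] holding=C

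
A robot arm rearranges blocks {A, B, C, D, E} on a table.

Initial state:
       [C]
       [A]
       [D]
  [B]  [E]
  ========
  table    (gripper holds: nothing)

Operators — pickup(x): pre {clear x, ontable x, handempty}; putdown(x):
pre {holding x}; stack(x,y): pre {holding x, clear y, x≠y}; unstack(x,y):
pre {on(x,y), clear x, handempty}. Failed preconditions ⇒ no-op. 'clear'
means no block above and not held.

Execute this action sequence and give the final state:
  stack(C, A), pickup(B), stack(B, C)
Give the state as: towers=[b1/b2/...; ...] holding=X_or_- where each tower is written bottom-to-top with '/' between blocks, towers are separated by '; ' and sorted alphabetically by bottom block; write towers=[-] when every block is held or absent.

step 1 (stack(C, A)) [no-op]: towers=[B; E/D/A/C] holding=-
step 2 (pickup(B)): towers=[E/D/A/C] holding=B
step 3 (stack(B, C)): towers=[E/D/A/C/B] holding=-

towers=[E/D/A/C/B] holding=-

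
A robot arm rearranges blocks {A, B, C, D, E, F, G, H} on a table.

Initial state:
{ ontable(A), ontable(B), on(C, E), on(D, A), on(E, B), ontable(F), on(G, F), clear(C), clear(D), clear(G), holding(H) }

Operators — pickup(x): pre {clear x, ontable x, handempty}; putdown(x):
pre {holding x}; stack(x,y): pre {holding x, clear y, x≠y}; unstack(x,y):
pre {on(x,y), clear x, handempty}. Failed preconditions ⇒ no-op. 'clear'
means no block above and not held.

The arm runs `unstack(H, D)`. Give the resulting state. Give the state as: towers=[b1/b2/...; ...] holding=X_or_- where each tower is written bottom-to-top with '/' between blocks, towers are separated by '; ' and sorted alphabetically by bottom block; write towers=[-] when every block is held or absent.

before: towers=[A/D; B/E/C; F/G] holding=H
pre[unstack(H, D)]: on(H,D) no, clear(H) no, handempty no
on(H,D), clear(H), handempty unmet → unstack(H, D) is a no-op
after:  towers=[A/D; B/E/C; F/G] holding=H

towers=[A/D; B/E/C; F/G] holding=H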